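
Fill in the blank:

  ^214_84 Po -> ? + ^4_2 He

Conserve mass number: 214 = A + 4, so A = 210.
Conserve atomic number: 84 = Z + 2, so Z = 82.
Z = 82 is lead, so the species is ^210_82 Pb.

Pb-210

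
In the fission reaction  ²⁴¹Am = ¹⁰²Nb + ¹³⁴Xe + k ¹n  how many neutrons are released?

5

Conserve mass number: 241 = 102 + 134 + k, so k = 241 − 236 = 5.
Check atomic number: 95 = 41 + 54 + 0 = 95. ✓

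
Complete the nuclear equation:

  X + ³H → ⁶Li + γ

Conserve mass number: A + 3 = 6 + 0, so A = 3.
Conserve atomic number: Z + 1 = 3 + 0, so Z = 2.
Z = 2 is helium, so the species is ³He.

He-3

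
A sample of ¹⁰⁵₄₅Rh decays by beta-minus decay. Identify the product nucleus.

Beta-minus decay: mass number changes by +0, atomic number by +1.
A: 105 = 105; Z: 45 + 1 = 46.
Z = 46 is palladium, so the daughter is ¹⁰⁵₄₆Pd.

Pd-105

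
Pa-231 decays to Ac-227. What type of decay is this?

alpha decay

ΔA = 227 − 231 = -4; ΔZ = 89 − 91 = -2.
A drops by 4 and Z drops by 2 — the signature of alpha emission.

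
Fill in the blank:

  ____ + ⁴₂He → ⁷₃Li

triton

Conserve mass number: A + 4 = 7, so A = 3.
Conserve atomic number: Z + 2 = 3, so Z = 1.
A = 3 and Z = 1 is ³₁H — a triton.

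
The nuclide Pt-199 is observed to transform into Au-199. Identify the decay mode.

beta-minus decay

ΔA = 199 − 199 = 0; ΔZ = 79 − 78 = +1.
A is unchanged and Z rises by 1 — a neutron has become a proton (β⁻ decay).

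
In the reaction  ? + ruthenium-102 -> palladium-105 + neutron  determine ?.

Conserve mass number: A + 102 = 105 + 1, so A = 4.
Conserve atomic number: Z + 44 = 46 + 0, so Z = 2.
A = 4 and Z = 2 is helium-4 — an alpha particle.

alpha particle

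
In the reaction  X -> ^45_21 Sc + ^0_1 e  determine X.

Ti-45

Conserve mass number: A = 45 + 0, so A = 45.
Conserve atomic number: Z = 21 + 1, so Z = 22.
Z = 22 is titanium, so the species is ^45_22 Ti.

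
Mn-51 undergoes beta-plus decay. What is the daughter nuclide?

Cr-51

Beta-plus decay: mass number changes by +0, atomic number by -1.
A: 51 = 51; Z: 25 − 1 = 24.
Z = 24 is chromium, so the daughter is Cr-51.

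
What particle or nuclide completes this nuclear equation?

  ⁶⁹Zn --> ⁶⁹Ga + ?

beta-minus particle

Conserve mass number: 69 = 69 + A, so A = 0.
Conserve atomic number: 30 = 31 + Z, so Z = -1.
A = 0 and Z = -1 is e⁻ — a beta-minus particle.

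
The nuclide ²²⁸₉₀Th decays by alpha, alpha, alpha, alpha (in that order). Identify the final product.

Pb-212

Start: (A, Z) = (228, 90).
After α: (224, 88).
After α: (220, 86).
After α: (216, 84).
After α: (212, 82).
Z = 82 is lead.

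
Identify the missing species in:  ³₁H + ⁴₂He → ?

Li-7

Conserve mass number: 3 + 4 = A, so A = 7.
Conserve atomic number: 1 + 2 = Z, so Z = 3.
Z = 3 is lithium, so the species is ⁷₃Li.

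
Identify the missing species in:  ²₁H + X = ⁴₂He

Conserve mass number: 2 + A = 4, so A = 2.
Conserve atomic number: 1 + Z = 2, so Z = 1.
A = 2 and Z = 1 is ²₁H — a deuteron.

deuteron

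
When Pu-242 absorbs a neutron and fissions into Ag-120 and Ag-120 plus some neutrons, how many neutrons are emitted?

Conserve mass number: 243 = 120 + 120 + k, so k = 243 − 240 = 3.
Check atomic number: 94 = 47 + 47 + 0 = 94. ✓

3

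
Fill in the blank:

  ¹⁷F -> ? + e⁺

Conserve mass number: 17 = A + 0, so A = 17.
Conserve atomic number: 9 = Z + 1, so Z = 8.
Z = 8 is oxygen, so the species is ¹⁷O.

O-17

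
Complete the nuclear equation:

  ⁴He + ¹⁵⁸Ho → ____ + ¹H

Er-161

Conserve mass number: 4 + 158 = A + 1, so A = 161.
Conserve atomic number: 2 + 67 = Z + 1, so Z = 68.
Z = 68 is erbium, so the species is ¹⁶¹Er.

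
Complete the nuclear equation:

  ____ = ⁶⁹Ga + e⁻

Zn-69

Conserve mass number: A = 69 + 0, so A = 69.
Conserve atomic number: Z = 31 − 1, so Z = 30.
Z = 30 is zinc, so the species is ⁶⁹Zn.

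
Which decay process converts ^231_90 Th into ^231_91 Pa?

ΔA = 231 − 231 = 0; ΔZ = 91 − 90 = +1.
A is unchanged and Z rises by 1 — a neutron has become a proton (β⁻ decay).

beta-minus decay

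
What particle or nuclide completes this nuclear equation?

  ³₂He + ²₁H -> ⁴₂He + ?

proton

Conserve mass number: 3 + 2 = 4 + A, so A = 1.
Conserve atomic number: 2 + 1 = 2 + Z, so Z = 1.
A = 1 and Z = 1 is ¹₁H — a proton.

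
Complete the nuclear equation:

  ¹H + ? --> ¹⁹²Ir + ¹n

Conserve mass number: 1 + A = 192 + 1, so A = 192.
Conserve atomic number: 1 + Z = 77 + 0, so Z = 76.
Z = 76 is osmium, so the species is ¹⁹²Os.

Os-192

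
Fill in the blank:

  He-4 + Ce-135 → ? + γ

Nd-139

Conserve mass number: 4 + 135 = A + 0, so A = 139.
Conserve atomic number: 2 + 58 = Z + 0, so Z = 60.
Z = 60 is neodymium, so the species is Nd-139.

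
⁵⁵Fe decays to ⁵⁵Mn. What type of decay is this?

beta-plus decay or electron capture

ΔA = 55 − 55 = 0; ΔZ = 25 − 26 = -1.
A is unchanged and Z drops by 1 — a proton has become a neutron (β⁺ emission or electron capture).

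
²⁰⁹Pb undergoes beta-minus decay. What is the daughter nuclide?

Bi-209

Beta-minus decay: mass number changes by +0, atomic number by +1.
A: 209 = 209; Z: 82 + 1 = 83.
Z = 83 is bismuth, so the daughter is ²⁰⁹Bi.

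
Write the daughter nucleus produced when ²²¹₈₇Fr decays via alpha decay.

At-217

Alpha decay: mass number changes by -4, atomic number by -2.
A: 221 − 4 = 217; Z: 87 − 2 = 85.
Z = 85 is astatine, so the daughter is ²¹⁷₈₅At.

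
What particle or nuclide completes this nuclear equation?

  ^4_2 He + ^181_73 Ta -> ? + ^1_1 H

W-184

Conserve mass number: 4 + 181 = A + 1, so A = 184.
Conserve atomic number: 2 + 73 = Z + 1, so Z = 74.
Z = 74 is tungsten, so the species is ^184_74 W.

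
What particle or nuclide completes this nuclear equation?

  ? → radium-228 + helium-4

Th-232

Conserve mass number: A = 228 + 4, so A = 232.
Conserve atomic number: Z = 88 + 2, so Z = 90.
Z = 90 is thorium, so the species is thorium-232.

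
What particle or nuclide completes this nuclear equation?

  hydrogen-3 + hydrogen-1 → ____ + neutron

He-3

Conserve mass number: 3 + 1 = A + 1, so A = 3.
Conserve atomic number: 1 + 1 = Z + 0, so Z = 2.
Z = 2 is helium, so the species is helium-3.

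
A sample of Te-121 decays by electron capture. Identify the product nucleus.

Electron capture: mass number changes by +0, atomic number by -1.
A: 121 = 121; Z: 52 − 1 = 51.
Z = 51 is antimony, so the daughter is Sb-121.

Sb-121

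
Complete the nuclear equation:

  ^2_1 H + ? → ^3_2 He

proton

Conserve mass number: 2 + A = 3, so A = 1.
Conserve atomic number: 1 + Z = 2, so Z = 1.
A = 1 and Z = 1 is ^1_1 H — a proton.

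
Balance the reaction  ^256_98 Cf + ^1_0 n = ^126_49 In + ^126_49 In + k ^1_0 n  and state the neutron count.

Conserve mass number: 257 = 126 + 126 + k, so k = 257 − 252 = 5.
Check atomic number: 98 = 49 + 49 + 0 = 98. ✓

5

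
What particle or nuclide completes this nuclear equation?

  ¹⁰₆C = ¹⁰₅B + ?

Conserve mass number: 10 = 10 + A, so A = 0.
Conserve atomic number: 6 = 5 + Z, so Z = 1.
A = 0 and Z = 1 is ⁰₁e — a positron.

positron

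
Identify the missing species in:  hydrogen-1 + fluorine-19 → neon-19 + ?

neutron

Conserve mass number: 1 + 19 = 19 + A, so A = 1.
Conserve atomic number: 1 + 9 = 10 + Z, so Z = 0.
A = 1 and Z = 0 is neutron — a neutron.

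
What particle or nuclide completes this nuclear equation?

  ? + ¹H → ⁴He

triton

Conserve mass number: A + 1 = 4, so A = 3.
Conserve atomic number: Z + 1 = 2, so Z = 1.
A = 3 and Z = 1 is ³H — a triton.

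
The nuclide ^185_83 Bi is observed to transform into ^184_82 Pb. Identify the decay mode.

proton emission

ΔA = 184 − 185 = -1; ΔZ = 82 − 83 = -1.
A drops by 1 and Z drops by 1 — a proton was emitted.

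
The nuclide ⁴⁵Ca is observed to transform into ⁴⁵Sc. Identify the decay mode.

ΔA = 45 − 45 = 0; ΔZ = 21 − 20 = +1.
A is unchanged and Z rises by 1 — a neutron has become a proton (β⁻ decay).

beta-minus decay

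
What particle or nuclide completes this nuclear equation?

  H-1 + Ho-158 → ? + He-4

Conserve mass number: 1 + 158 = A + 4, so A = 155.
Conserve atomic number: 1 + 67 = Z + 2, so Z = 66.
Z = 66 is dysprosium, so the species is Dy-155.

Dy-155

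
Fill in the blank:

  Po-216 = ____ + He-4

Conserve mass number: 216 = A + 4, so A = 212.
Conserve atomic number: 84 = Z + 2, so Z = 82.
Z = 82 is lead, so the species is Pb-212.

Pb-212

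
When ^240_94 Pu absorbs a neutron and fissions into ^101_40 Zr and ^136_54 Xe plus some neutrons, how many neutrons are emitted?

4

Conserve mass number: 241 = 101 + 136 + k, so k = 241 − 237 = 4.
Check atomic number: 94 = 40 + 54 + 0 = 94. ✓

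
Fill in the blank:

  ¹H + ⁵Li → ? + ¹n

Conserve mass number: 1 + 5 = A + 1, so A = 5.
Conserve atomic number: 1 + 3 = Z + 0, so Z = 4.
Z = 4 is beryllium, so the species is ⁵Be.

Be-5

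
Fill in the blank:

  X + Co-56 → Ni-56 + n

Conserve mass number: A + 56 = 56 + 1, so A = 1.
Conserve atomic number: Z + 27 = 28 + 0, so Z = 1.
A = 1 and Z = 1 is H-1 — a proton.

proton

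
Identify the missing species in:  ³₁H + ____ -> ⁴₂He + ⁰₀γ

Conserve mass number: 3 + A = 4 + 0, so A = 1.
Conserve atomic number: 1 + Z = 2 + 0, so Z = 1.
A = 1 and Z = 1 is ¹₁H — a proton.

proton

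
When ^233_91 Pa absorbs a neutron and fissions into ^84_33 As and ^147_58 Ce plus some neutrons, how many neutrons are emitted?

Conserve mass number: 234 = 84 + 147 + k, so k = 234 − 231 = 3.
Check atomic number: 91 = 33 + 58 + 0 = 91. ✓

3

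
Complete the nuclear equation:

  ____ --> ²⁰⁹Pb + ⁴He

Conserve mass number: A = 209 + 4, so A = 213.
Conserve atomic number: Z = 82 + 2, so Z = 84.
Z = 84 is polonium, so the species is ²¹³Po.

Po-213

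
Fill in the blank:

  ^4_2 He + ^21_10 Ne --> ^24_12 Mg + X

Conserve mass number: 4 + 21 = 24 + A, so A = 1.
Conserve atomic number: 2 + 10 = 12 + Z, so Z = 0.
A = 1 and Z = 0 is ^1_0 n — a neutron.

neutron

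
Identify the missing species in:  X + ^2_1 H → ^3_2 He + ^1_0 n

deuteron

Conserve mass number: A + 2 = 3 + 1, so A = 2.
Conserve atomic number: Z + 1 = 2 + 0, so Z = 1.
A = 2 and Z = 1 is ^2_1 H — a deuteron.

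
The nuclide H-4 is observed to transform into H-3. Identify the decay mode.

ΔA = 3 − 4 = -1; ΔZ = 1 − 1 = +0.
A drops by 1 with Z unchanged — a neutron was emitted.

neutron emission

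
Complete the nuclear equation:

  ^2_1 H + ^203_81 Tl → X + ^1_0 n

Conserve mass number: 2 + 203 = A + 1, so A = 204.
Conserve atomic number: 1 + 81 = Z + 0, so Z = 82.
Z = 82 is lead, so the species is ^204_82 Pb.

Pb-204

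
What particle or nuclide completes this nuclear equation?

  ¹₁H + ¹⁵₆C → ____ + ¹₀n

Conserve mass number: 1 + 15 = A + 1, so A = 15.
Conserve atomic number: 1 + 6 = Z + 0, so Z = 7.
Z = 7 is nitrogen, so the species is ¹⁵₇N.

N-15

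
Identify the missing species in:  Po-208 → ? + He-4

Pb-204

Conserve mass number: 208 = A + 4, so A = 204.
Conserve atomic number: 84 = Z + 2, so Z = 82.
Z = 82 is lead, so the species is Pb-204.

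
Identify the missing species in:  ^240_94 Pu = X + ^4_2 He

U-236

Conserve mass number: 240 = A + 4, so A = 236.
Conserve atomic number: 94 = Z + 2, so Z = 92.
Z = 92 is uranium, so the species is ^236_92 U.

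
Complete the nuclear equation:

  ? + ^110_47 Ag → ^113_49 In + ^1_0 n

Conserve mass number: A + 110 = 113 + 1, so A = 4.
Conserve atomic number: Z + 47 = 49 + 0, so Z = 2.
A = 4 and Z = 2 is ^4_2 He — an alpha particle.

alpha particle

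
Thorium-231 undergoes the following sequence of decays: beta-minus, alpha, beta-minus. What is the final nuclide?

Th-227

Start: (A, Z) = (231, 90).
After β⁻: (231, 91).
After α: (227, 89).
After β⁻: (227, 90).
Z = 90 is thorium.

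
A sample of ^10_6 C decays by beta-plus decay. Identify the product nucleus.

Beta-plus decay: mass number changes by +0, atomic number by -1.
A: 10 = 10; Z: 6 − 1 = 5.
Z = 5 is boron, so the daughter is ^10_5 B.

B-10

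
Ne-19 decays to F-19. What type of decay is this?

beta-plus decay or electron capture

ΔA = 19 − 19 = 0; ΔZ = 9 − 10 = -1.
A is unchanged and Z drops by 1 — a proton has become a neutron (β⁺ emission or electron capture).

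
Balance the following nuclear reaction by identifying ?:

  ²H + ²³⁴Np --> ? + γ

Conserve mass number: 2 + 234 = A + 0, so A = 236.
Conserve atomic number: 1 + 93 = Z + 0, so Z = 94.
Z = 94 is plutonium, so the species is ²³⁶Pu.

Pu-236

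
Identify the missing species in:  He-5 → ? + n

Conserve mass number: 5 = A + 1, so A = 4.
Conserve atomic number: 2 = Z + 0, so Z = 2.
A = 4 and Z = 2 is He-4 — an alpha particle.

He-4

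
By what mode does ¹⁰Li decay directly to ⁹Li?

ΔA = 9 − 10 = -1; ΔZ = 3 − 3 = +0.
A drops by 1 with Z unchanged — a neutron was emitted.

neutron emission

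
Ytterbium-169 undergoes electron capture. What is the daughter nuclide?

Tm-169

Electron capture: mass number changes by +0, atomic number by -1.
A: 169 = 169; Z: 70 − 1 = 69.
Z = 69 is thulium, so the daughter is thulium-169.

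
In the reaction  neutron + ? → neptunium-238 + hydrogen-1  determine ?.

Conserve mass number: 1 + A = 238 + 1, so A = 238.
Conserve atomic number: 0 + Z = 93 + 1, so Z = 94.
Z = 94 is plutonium, so the species is plutonium-238.

Pu-238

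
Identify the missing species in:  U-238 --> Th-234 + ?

Conserve mass number: 238 = 234 + A, so A = 4.
Conserve atomic number: 92 = 90 + Z, so Z = 2.
A = 4 and Z = 2 is He-4 — an alpha particle.

alpha particle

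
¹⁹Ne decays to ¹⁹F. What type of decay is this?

ΔA = 19 − 19 = 0; ΔZ = 9 − 10 = -1.
A is unchanged and Z drops by 1 — a proton has become a neutron (β⁺ emission or electron capture).

beta-plus decay or electron capture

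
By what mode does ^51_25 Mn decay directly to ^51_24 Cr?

beta-plus decay or electron capture

ΔA = 51 − 51 = 0; ΔZ = 24 − 25 = -1.
A is unchanged and Z drops by 1 — a proton has become a neutron (β⁺ emission or electron capture).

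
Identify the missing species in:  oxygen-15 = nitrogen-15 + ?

Conserve mass number: 15 = 15 + A, so A = 0.
Conserve atomic number: 8 = 7 + Z, so Z = 1.
A = 0 and Z = 1 is e⁺ — a positron.

positron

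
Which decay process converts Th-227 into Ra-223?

alpha decay

ΔA = 223 − 227 = -4; ΔZ = 88 − 90 = -2.
A drops by 4 and Z drops by 2 — the signature of alpha emission.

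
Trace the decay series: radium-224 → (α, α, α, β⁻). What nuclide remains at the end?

Bi-212

Start: (A, Z) = (224, 88).
After α: (220, 86).
After α: (216, 84).
After α: (212, 82).
After β⁻: (212, 83).
Z = 83 is bismuth.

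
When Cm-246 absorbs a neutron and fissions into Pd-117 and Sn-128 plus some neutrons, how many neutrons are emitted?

2

Conserve mass number: 247 = 117 + 128 + k, so k = 247 − 245 = 2.
Check atomic number: 96 = 46 + 50 + 0 = 96. ✓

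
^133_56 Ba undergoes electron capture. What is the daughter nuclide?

Cs-133

Electron capture: mass number changes by +0, atomic number by -1.
A: 133 = 133; Z: 56 − 1 = 55.
Z = 55 is caesium, so the daughter is ^133_55 Cs.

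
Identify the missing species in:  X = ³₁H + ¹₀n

H-4

Conserve mass number: A = 3 + 1, so A = 4.
Conserve atomic number: Z = 1 + 0, so Z = 1.
Z = 1 is hydrogen, so the species is ⁴₁H.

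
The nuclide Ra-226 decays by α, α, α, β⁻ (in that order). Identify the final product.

Bi-214

Start: (A, Z) = (226, 88).
After α: (222, 86).
After α: (218, 84).
After α: (214, 82).
After β⁻: (214, 83).
Z = 83 is bismuth.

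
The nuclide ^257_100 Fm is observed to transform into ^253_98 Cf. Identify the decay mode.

ΔA = 253 − 257 = -4; ΔZ = 98 − 100 = -2.
A drops by 4 and Z drops by 2 — the signature of alpha emission.

alpha decay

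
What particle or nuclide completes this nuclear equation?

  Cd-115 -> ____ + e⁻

In-115

Conserve mass number: 115 = A + 0, so A = 115.
Conserve atomic number: 48 = Z − 1, so Z = 49.
Z = 49 is indium, so the species is In-115.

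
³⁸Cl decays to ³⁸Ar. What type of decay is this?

ΔA = 38 − 38 = 0; ΔZ = 18 − 17 = +1.
A is unchanged and Z rises by 1 — a neutron has become a proton (β⁻ decay).

beta-minus decay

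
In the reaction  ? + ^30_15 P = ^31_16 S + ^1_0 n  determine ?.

Conserve mass number: A + 30 = 31 + 1, so A = 2.
Conserve atomic number: Z + 15 = 16 + 0, so Z = 1.
A = 2 and Z = 1 is ^2_1 H — a deuteron.

deuteron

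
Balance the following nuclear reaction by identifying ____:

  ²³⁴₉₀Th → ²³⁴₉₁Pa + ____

beta-minus particle

Conserve mass number: 234 = 234 + A, so A = 0.
Conserve atomic number: 90 = 91 + Z, so Z = -1.
A = 0 and Z = -1 is ⁰₋₁e — a beta-minus particle.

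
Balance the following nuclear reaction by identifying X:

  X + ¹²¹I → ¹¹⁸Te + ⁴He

Conserve mass number: A + 121 = 118 + 4, so A = 1.
Conserve atomic number: Z + 53 = 52 + 2, so Z = 1.
A = 1 and Z = 1 is ¹H — a proton.

proton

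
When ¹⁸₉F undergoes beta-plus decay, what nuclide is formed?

O-18

Beta-plus decay: mass number changes by +0, atomic number by -1.
A: 18 = 18; Z: 9 − 1 = 8.
Z = 8 is oxygen, so the daughter is ¹⁸₈O.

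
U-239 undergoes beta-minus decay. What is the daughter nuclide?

Np-239

Beta-minus decay: mass number changes by +0, atomic number by +1.
A: 239 = 239; Z: 92 + 1 = 93.
Z = 93 is neptunium, so the daughter is Np-239.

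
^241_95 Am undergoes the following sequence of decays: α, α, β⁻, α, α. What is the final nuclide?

Ra-225

Start: (A, Z) = (241, 95).
After α: (237, 93).
After α: (233, 91).
After β⁻: (233, 92).
After α: (229, 90).
After α: (225, 88).
Z = 88 is radium.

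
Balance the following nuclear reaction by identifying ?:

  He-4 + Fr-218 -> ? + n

Conserve mass number: 4 + 218 = A + 1, so A = 221.
Conserve atomic number: 2 + 87 = Z + 0, so Z = 89.
Z = 89 is actinium, so the species is Ac-221.

Ac-221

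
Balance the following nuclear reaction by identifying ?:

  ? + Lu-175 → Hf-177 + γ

deuteron

Conserve mass number: A + 175 = 177 + 0, so A = 2.
Conserve atomic number: Z + 71 = 72 + 0, so Z = 1.
A = 2 and Z = 1 is H-2 — a deuteron.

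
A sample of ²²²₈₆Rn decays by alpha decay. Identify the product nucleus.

Po-218

Alpha decay: mass number changes by -4, atomic number by -2.
A: 222 − 4 = 218; Z: 86 − 2 = 84.
Z = 84 is polonium, so the daughter is ²¹⁸₈₄Po.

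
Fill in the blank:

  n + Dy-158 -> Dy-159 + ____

Conserve mass number: 1 + 158 = 159 + A, so A = 0.
Conserve atomic number: 0 + 66 = 66 + Z, so Z = 0.
A = 0 and Z = 0 is γ — a gamma ray.

gamma ray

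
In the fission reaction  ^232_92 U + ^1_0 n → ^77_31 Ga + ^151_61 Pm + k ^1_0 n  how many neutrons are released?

Conserve mass number: 233 = 77 + 151 + k, so k = 233 − 228 = 5.
Check atomic number: 92 = 31 + 61 + 0 = 92. ✓

5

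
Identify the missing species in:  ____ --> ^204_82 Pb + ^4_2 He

Conserve mass number: A = 204 + 4, so A = 208.
Conserve atomic number: Z = 82 + 2, so Z = 84.
Z = 84 is polonium, so the species is ^208_84 Po.

Po-208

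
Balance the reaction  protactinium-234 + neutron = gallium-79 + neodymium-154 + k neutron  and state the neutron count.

Conserve mass number: 235 = 79 + 154 + k, so k = 235 − 233 = 2.
Check atomic number: 91 = 31 + 60 + 0 = 91. ✓

2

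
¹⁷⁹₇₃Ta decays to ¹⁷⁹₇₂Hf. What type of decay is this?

ΔA = 179 − 179 = 0; ΔZ = 72 − 73 = -1.
A is unchanged and Z drops by 1 — a proton has become a neutron (β⁺ emission or electron capture).

beta-plus decay or electron capture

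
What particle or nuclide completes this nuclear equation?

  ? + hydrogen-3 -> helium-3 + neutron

Conserve mass number: A + 3 = 3 + 1, so A = 1.
Conserve atomic number: Z + 1 = 2 + 0, so Z = 1.
A = 1 and Z = 1 is hydrogen-1 — a proton.

proton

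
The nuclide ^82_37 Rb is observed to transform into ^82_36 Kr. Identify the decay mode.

ΔA = 82 − 82 = 0; ΔZ = 36 − 37 = -1.
A is unchanged and Z drops by 1 — a proton has become a neutron (β⁺ emission or electron capture).

beta-plus decay or electron capture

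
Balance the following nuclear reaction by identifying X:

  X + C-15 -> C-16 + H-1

deuteron

Conserve mass number: A + 15 = 16 + 1, so A = 2.
Conserve atomic number: Z + 6 = 6 + 1, so Z = 1.
A = 2 and Z = 1 is H-2 — a deuteron.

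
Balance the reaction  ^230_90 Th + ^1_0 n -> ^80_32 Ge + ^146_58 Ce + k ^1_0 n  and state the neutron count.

5

Conserve mass number: 231 = 80 + 146 + k, so k = 231 − 226 = 5.
Check atomic number: 90 = 32 + 58 + 0 = 90. ✓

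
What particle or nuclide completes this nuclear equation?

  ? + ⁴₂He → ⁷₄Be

Conserve mass number: A + 4 = 7, so A = 3.
Conserve atomic number: Z + 2 = 4, so Z = 2.
Z = 2 is helium, so the species is ³₂He.

He-3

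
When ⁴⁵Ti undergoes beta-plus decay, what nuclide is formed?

Sc-45

Beta-plus decay: mass number changes by +0, atomic number by -1.
A: 45 = 45; Z: 22 − 1 = 21.
Z = 21 is scandium, so the daughter is ⁴⁵Sc.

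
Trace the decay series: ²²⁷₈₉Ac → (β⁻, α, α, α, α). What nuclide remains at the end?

Pb-211

Start: (A, Z) = (227, 89).
After β⁻: (227, 90).
After α: (223, 88).
After α: (219, 86).
After α: (215, 84).
After α: (211, 82).
Z = 82 is lead.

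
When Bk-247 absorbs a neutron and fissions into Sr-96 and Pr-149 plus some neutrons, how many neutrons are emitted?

3

Conserve mass number: 248 = 96 + 149 + k, so k = 248 − 245 = 3.
Check atomic number: 97 = 38 + 59 + 0 = 97. ✓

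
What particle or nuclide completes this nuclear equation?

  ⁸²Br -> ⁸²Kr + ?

beta-minus particle

Conserve mass number: 82 = 82 + A, so A = 0.
Conserve atomic number: 35 = 36 + Z, so Z = -1.
A = 0 and Z = -1 is e⁻ — a beta-minus particle.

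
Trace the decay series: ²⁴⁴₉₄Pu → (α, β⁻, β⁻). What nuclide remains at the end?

Start: (A, Z) = (244, 94).
After α: (240, 92).
After β⁻: (240, 93).
After β⁻: (240, 94).
Z = 94 is plutonium.

Pu-240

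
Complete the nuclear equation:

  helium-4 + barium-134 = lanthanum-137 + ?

Conserve mass number: 4 + 134 = 137 + A, so A = 1.
Conserve atomic number: 2 + 56 = 57 + Z, so Z = 1.
A = 1 and Z = 1 is hydrogen-1 — a proton.

proton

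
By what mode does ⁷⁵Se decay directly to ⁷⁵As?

ΔA = 75 − 75 = 0; ΔZ = 33 − 34 = -1.
A is unchanged and Z drops by 1 — a proton has become a neutron (β⁺ emission or electron capture).

beta-plus decay or electron capture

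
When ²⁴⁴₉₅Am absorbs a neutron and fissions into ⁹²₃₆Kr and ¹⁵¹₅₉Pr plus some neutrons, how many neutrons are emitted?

Conserve mass number: 245 = 92 + 151 + k, so k = 245 − 243 = 2.
Check atomic number: 95 = 36 + 59 + 0 = 95. ✓

2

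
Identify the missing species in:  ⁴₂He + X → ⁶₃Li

Conserve mass number: 4 + A = 6, so A = 2.
Conserve atomic number: 2 + Z = 3, so Z = 1.
A = 2 and Z = 1 is ²₁H — a deuteron.

deuteron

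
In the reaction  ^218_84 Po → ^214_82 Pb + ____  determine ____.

alpha particle

Conserve mass number: 218 = 214 + A, so A = 4.
Conserve atomic number: 84 = 82 + Z, so Z = 2.
A = 4 and Z = 2 is ^4_2 He — an alpha particle.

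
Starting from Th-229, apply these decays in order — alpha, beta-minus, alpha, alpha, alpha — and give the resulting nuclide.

Start: (A, Z) = (229, 90).
After α: (225, 88).
After β⁻: (225, 89).
After α: (221, 87).
After α: (217, 85).
After α: (213, 83).
Z = 83 is bismuth.

Bi-213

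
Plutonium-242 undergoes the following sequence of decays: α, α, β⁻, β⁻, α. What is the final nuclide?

Start: (A, Z) = (242, 94).
After α: (238, 92).
After α: (234, 90).
After β⁻: (234, 91).
After β⁻: (234, 92).
After α: (230, 90).
Z = 90 is thorium.

Th-230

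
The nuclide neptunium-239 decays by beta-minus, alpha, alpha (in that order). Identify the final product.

Start: (A, Z) = (239, 93).
After β⁻: (239, 94).
After α: (235, 92).
After α: (231, 90).
Z = 90 is thorium.

Th-231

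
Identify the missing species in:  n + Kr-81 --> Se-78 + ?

Conserve mass number: 1 + 81 = 78 + A, so A = 4.
Conserve atomic number: 0 + 36 = 34 + Z, so Z = 2.
A = 4 and Z = 2 is He-4 — an alpha particle.

alpha particle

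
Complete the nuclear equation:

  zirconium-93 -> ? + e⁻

Nb-93

Conserve mass number: 93 = A + 0, so A = 93.
Conserve atomic number: 40 = Z − 1, so Z = 41.
Z = 41 is niobium, so the species is niobium-93.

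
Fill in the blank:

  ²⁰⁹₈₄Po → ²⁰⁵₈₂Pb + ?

alpha particle

Conserve mass number: 209 = 205 + A, so A = 4.
Conserve atomic number: 84 = 82 + Z, so Z = 2.
A = 4 and Z = 2 is ⁴₂He — an alpha particle.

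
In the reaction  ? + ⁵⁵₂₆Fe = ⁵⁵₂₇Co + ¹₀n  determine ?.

Conserve mass number: A + 55 = 55 + 1, so A = 1.
Conserve atomic number: Z + 26 = 27 + 0, so Z = 1.
A = 1 and Z = 1 is ¹₁H — a proton.

proton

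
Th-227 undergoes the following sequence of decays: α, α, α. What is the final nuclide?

Start: (A, Z) = (227, 90).
After α: (223, 88).
After α: (219, 86).
After α: (215, 84).
Z = 84 is polonium.

Po-215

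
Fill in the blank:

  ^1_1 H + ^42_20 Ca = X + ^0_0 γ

Conserve mass number: 1 + 42 = A + 0, so A = 43.
Conserve atomic number: 1 + 20 = Z + 0, so Z = 21.
Z = 21 is scandium, so the species is ^43_21 Sc.

Sc-43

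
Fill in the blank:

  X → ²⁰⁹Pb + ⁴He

Conserve mass number: A = 209 + 4, so A = 213.
Conserve atomic number: Z = 82 + 2, so Z = 84.
Z = 84 is polonium, so the species is ²¹³Po.

Po-213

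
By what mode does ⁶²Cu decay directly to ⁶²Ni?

beta-plus decay or electron capture

ΔA = 62 − 62 = 0; ΔZ = 28 − 29 = -1.
A is unchanged and Z drops by 1 — a proton has become a neutron (β⁺ emission or electron capture).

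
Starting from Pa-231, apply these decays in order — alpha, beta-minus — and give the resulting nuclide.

Start: (A, Z) = (231, 91).
After α: (227, 89).
After β⁻: (227, 90).
Z = 90 is thorium.

Th-227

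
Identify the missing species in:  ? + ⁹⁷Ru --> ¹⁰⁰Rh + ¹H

alpha particle

Conserve mass number: A + 97 = 100 + 1, so A = 4.
Conserve atomic number: Z + 44 = 45 + 1, so Z = 2.
A = 4 and Z = 2 is ⁴He — an alpha particle.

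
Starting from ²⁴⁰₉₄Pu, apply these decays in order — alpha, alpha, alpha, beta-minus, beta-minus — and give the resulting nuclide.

Start: (A, Z) = (240, 94).
After α: (236, 92).
After α: (232, 90).
After α: (228, 88).
After β⁻: (228, 89).
After β⁻: (228, 90).
Z = 90 is thorium.

Th-228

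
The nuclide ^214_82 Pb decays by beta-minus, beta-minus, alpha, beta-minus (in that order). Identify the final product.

Start: (A, Z) = (214, 82).
After β⁻: (214, 83).
After β⁻: (214, 84).
After α: (210, 82).
After β⁻: (210, 83).
Z = 83 is bismuth.

Bi-210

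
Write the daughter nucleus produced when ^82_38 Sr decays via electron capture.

Rb-82

Electron capture: mass number changes by +0, atomic number by -1.
A: 82 = 82; Z: 38 − 1 = 37.
Z = 37 is rubidium, so the daughter is ^82_37 Rb.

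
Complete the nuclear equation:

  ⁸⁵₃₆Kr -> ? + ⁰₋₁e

Conserve mass number: 85 = A + 0, so A = 85.
Conserve atomic number: 36 = Z − 1, so Z = 37.
Z = 37 is rubidium, so the species is ⁸⁵₃₇Rb.

Rb-85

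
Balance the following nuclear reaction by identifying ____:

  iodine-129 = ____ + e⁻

Conserve mass number: 129 = A + 0, so A = 129.
Conserve atomic number: 53 = Z − 1, so Z = 54.
Z = 54 is xenon, so the species is xenon-129.

Xe-129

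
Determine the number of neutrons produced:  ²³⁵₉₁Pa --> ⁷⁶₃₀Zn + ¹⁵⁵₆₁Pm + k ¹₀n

Conserve mass number: 235 = 76 + 155 + k, so k = 235 − 231 = 4.
Check atomic number: 91 = 30 + 61 + 0 = 91. ✓

4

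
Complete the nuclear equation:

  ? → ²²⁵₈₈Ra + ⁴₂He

Th-229

Conserve mass number: A = 225 + 4, so A = 229.
Conserve atomic number: Z = 88 + 2, so Z = 90.
Z = 90 is thorium, so the species is ²²⁹₉₀Th.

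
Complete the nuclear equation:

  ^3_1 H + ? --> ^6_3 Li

He-3

Conserve mass number: 3 + A = 6, so A = 3.
Conserve atomic number: 1 + Z = 3, so Z = 2.
Z = 2 is helium, so the species is ^3_2 He.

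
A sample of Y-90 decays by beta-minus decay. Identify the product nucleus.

Zr-90

Beta-minus decay: mass number changes by +0, atomic number by +1.
A: 90 = 90; Z: 39 + 1 = 40.
Z = 40 is zirconium, so the daughter is Zr-90.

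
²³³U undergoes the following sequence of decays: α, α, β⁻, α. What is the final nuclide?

Start: (A, Z) = (233, 92).
After α: (229, 90).
After α: (225, 88).
After β⁻: (225, 89).
After α: (221, 87).
Z = 87 is francium.

Fr-221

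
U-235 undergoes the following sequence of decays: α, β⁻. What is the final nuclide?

Start: (A, Z) = (235, 92).
After α: (231, 90).
After β⁻: (231, 91).
Z = 91 is protactinium.

Pa-231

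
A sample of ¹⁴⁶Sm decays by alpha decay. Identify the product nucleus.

Alpha decay: mass number changes by -4, atomic number by -2.
A: 146 − 4 = 142; Z: 62 − 2 = 60.
Z = 60 is neodymium, so the daughter is ¹⁴²Nd.

Nd-142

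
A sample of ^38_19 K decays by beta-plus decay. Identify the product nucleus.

Ar-38

Beta-plus decay: mass number changes by +0, atomic number by -1.
A: 38 = 38; Z: 19 − 1 = 18.
Z = 18 is argon, so the daughter is ^38_18 Ar.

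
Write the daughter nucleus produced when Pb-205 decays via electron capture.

Electron capture: mass number changes by +0, atomic number by -1.
A: 205 = 205; Z: 82 − 1 = 81.
Z = 81 is thallium, so the daughter is Tl-205.

Tl-205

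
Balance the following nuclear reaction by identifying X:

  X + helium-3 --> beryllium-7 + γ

Conserve mass number: A + 3 = 7 + 0, so A = 4.
Conserve atomic number: Z + 2 = 4 + 0, so Z = 2.
A = 4 and Z = 2 is helium-4 — an alpha particle.

alpha particle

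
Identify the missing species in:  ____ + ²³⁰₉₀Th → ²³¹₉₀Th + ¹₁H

Conserve mass number: A + 230 = 231 + 1, so A = 2.
Conserve atomic number: Z + 90 = 90 + 1, so Z = 1.
A = 2 and Z = 1 is ²₁H — a deuteron.

deuteron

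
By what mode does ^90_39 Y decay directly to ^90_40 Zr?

beta-minus decay

ΔA = 90 − 90 = 0; ΔZ = 40 − 39 = +1.
A is unchanged and Z rises by 1 — a neutron has become a proton (β⁻ decay).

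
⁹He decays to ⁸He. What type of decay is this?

neutron emission

ΔA = 8 − 9 = -1; ΔZ = 2 − 2 = +0.
A drops by 1 with Z unchanged — a neutron was emitted.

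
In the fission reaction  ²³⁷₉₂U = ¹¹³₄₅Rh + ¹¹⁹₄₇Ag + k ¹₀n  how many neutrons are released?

5

Conserve mass number: 237 = 113 + 119 + k, so k = 237 − 232 = 5.
Check atomic number: 92 = 45 + 47 + 0 = 92. ✓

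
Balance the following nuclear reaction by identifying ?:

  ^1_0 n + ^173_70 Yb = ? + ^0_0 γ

Yb-174

Conserve mass number: 1 + 173 = A + 0, so A = 174.
Conserve atomic number: 0 + 70 = Z + 0, so Z = 70.
Z = 70 is ytterbium, so the species is ^174_70 Yb.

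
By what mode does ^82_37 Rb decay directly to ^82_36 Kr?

ΔA = 82 − 82 = 0; ΔZ = 36 − 37 = -1.
A is unchanged and Z drops by 1 — a proton has become a neutron (β⁺ emission or electron capture).

beta-plus decay or electron capture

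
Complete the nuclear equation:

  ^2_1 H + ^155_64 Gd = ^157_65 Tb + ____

gamma ray

Conserve mass number: 2 + 155 = 157 + A, so A = 0.
Conserve atomic number: 1 + 64 = 65 + Z, so Z = 0.
A = 0 and Z = 0 is ^0_0 γ — a gamma ray.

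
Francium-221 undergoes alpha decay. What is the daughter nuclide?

At-217

Alpha decay: mass number changes by -4, atomic number by -2.
A: 221 − 4 = 217; Z: 87 − 2 = 85.
Z = 85 is astatine, so the daughter is astatine-217.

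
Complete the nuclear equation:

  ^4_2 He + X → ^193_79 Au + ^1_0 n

Conserve mass number: 4 + A = 193 + 1, so A = 190.
Conserve atomic number: 2 + Z = 79 + 0, so Z = 77.
Z = 77 is iridium, so the species is ^190_77 Ir.

Ir-190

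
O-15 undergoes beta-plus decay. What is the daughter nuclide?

Beta-plus decay: mass number changes by +0, atomic number by -1.
A: 15 = 15; Z: 8 − 1 = 7.
Z = 7 is nitrogen, so the daughter is N-15.

N-15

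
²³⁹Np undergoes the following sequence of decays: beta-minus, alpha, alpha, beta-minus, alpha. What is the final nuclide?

Start: (A, Z) = (239, 93).
After β⁻: (239, 94).
After α: (235, 92).
After α: (231, 90).
After β⁻: (231, 91).
After α: (227, 89).
Z = 89 is actinium.

Ac-227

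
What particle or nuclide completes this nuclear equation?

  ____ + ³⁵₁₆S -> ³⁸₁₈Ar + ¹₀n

alpha particle

Conserve mass number: A + 35 = 38 + 1, so A = 4.
Conserve atomic number: Z + 16 = 18 + 0, so Z = 2.
A = 4 and Z = 2 is ⁴₂He — an alpha particle.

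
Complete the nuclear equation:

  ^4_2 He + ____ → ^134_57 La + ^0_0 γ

Cs-130

Conserve mass number: 4 + A = 134 + 0, so A = 130.
Conserve atomic number: 2 + Z = 57 + 0, so Z = 55.
Z = 55 is caesium, so the species is ^130_55 Cs.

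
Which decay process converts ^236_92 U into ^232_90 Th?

ΔA = 232 − 236 = -4; ΔZ = 90 − 92 = -2.
A drops by 4 and Z drops by 2 — the signature of alpha emission.

alpha decay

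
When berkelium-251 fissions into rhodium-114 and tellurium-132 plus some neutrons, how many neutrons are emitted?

5

Conserve mass number: 251 = 114 + 132 + k, so k = 251 − 246 = 5.
Check atomic number: 97 = 45 + 52 + 0 = 97. ✓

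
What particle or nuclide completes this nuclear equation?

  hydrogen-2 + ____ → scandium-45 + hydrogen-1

Conserve mass number: 2 + A = 45 + 1, so A = 44.
Conserve atomic number: 1 + Z = 21 + 1, so Z = 21.
Z = 21 is scandium, so the species is scandium-44.

Sc-44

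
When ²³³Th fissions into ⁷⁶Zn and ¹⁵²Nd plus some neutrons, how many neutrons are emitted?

Conserve mass number: 233 = 76 + 152 + k, so k = 233 − 228 = 5.
Check atomic number: 90 = 30 + 60 + 0 = 90. ✓

5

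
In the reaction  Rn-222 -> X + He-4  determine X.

Po-218

Conserve mass number: 222 = A + 4, so A = 218.
Conserve atomic number: 86 = Z + 2, so Z = 84.
Z = 84 is polonium, so the species is Po-218.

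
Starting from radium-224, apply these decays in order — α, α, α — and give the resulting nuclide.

Start: (A, Z) = (224, 88).
After α: (220, 86).
After α: (216, 84).
After α: (212, 82).
Z = 82 is lead.

Pb-212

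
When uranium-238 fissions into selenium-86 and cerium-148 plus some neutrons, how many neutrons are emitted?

Conserve mass number: 238 = 86 + 148 + k, so k = 238 − 234 = 4.
Check atomic number: 92 = 34 + 58 + 0 = 92. ✓

4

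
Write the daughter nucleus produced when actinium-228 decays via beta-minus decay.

Th-228

Beta-minus decay: mass number changes by +0, atomic number by +1.
A: 228 = 228; Z: 89 + 1 = 90.
Z = 90 is thorium, so the daughter is thorium-228.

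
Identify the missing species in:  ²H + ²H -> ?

Conserve mass number: 2 + 2 = A, so A = 4.
Conserve atomic number: 1 + 1 = Z, so Z = 2.
A = 4 and Z = 2 is ⁴He — an alpha particle.

He-4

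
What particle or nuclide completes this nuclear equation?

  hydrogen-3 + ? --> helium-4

proton

Conserve mass number: 3 + A = 4, so A = 1.
Conserve atomic number: 1 + Z = 2, so Z = 1.
A = 1 and Z = 1 is hydrogen-1 — a proton.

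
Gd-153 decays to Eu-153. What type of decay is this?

ΔA = 153 − 153 = 0; ΔZ = 63 − 64 = -1.
A is unchanged and Z drops by 1 — a proton has become a neutron (β⁺ emission or electron capture).

beta-plus decay or electron capture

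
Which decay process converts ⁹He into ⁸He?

neutron emission

ΔA = 8 − 9 = -1; ΔZ = 2 − 2 = +0.
A drops by 1 with Z unchanged — a neutron was emitted.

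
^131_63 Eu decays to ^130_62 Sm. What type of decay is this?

ΔA = 130 − 131 = -1; ΔZ = 62 − 63 = -1.
A drops by 1 and Z drops by 1 — a proton was emitted.

proton emission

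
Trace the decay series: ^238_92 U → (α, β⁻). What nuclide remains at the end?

Pa-234

Start: (A, Z) = (238, 92).
After α: (234, 90).
After β⁻: (234, 91).
Z = 91 is protactinium.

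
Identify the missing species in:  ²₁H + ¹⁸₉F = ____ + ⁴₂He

Conserve mass number: 2 + 18 = A + 4, so A = 16.
Conserve atomic number: 1 + 9 = Z + 2, so Z = 8.
Z = 8 is oxygen, so the species is ¹⁶₈O.

O-16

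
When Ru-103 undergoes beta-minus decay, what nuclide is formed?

Rh-103

Beta-minus decay: mass number changes by +0, atomic number by +1.
A: 103 = 103; Z: 44 + 1 = 45.
Z = 45 is rhodium, so the daughter is Rh-103.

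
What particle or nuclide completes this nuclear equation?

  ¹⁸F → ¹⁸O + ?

positron

Conserve mass number: 18 = 18 + A, so A = 0.
Conserve atomic number: 9 = 8 + Z, so Z = 1.
A = 0 and Z = 1 is e⁺ — a positron.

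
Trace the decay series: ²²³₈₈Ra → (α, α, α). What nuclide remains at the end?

Start: (A, Z) = (223, 88).
After α: (219, 86).
After α: (215, 84).
After α: (211, 82).
Z = 82 is lead.

Pb-211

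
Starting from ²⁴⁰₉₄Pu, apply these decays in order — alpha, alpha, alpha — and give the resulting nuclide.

Start: (A, Z) = (240, 94).
After α: (236, 92).
After α: (232, 90).
After α: (228, 88).
Z = 88 is radium.

Ra-228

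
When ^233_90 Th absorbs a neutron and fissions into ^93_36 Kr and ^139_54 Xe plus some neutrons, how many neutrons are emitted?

Conserve mass number: 234 = 93 + 139 + k, so k = 234 − 232 = 2.
Check atomic number: 90 = 36 + 54 + 0 = 90. ✓

2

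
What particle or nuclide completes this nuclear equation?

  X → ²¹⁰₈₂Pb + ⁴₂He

Conserve mass number: A = 210 + 4, so A = 214.
Conserve atomic number: Z = 82 + 2, so Z = 84.
Z = 84 is polonium, so the species is ²¹⁴₈₄Po.

Po-214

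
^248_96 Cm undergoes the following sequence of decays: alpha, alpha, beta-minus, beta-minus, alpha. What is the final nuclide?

U-236

Start: (A, Z) = (248, 96).
After α: (244, 94).
After α: (240, 92).
After β⁻: (240, 93).
After β⁻: (240, 94).
After α: (236, 92).
Z = 92 is uranium.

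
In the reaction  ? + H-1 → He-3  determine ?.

Conserve mass number: A + 1 = 3, so A = 2.
Conserve atomic number: Z + 1 = 2, so Z = 1.
A = 2 and Z = 1 is H-2 — a deuteron.

deuteron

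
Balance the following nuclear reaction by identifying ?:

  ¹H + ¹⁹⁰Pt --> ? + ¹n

Au-190

Conserve mass number: 1 + 190 = A + 1, so A = 190.
Conserve atomic number: 1 + 78 = Z + 0, so Z = 79.
Z = 79 is gold, so the species is ¹⁹⁰Au.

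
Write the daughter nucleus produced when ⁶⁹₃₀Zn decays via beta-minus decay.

Beta-minus decay: mass number changes by +0, atomic number by +1.
A: 69 = 69; Z: 30 + 1 = 31.
Z = 31 is gallium, so the daughter is ⁶⁹₃₁Ga.

Ga-69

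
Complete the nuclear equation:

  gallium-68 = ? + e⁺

Conserve mass number: 68 = A + 0, so A = 68.
Conserve atomic number: 31 = Z + 1, so Z = 30.
Z = 30 is zinc, so the species is zinc-68.

Zn-68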